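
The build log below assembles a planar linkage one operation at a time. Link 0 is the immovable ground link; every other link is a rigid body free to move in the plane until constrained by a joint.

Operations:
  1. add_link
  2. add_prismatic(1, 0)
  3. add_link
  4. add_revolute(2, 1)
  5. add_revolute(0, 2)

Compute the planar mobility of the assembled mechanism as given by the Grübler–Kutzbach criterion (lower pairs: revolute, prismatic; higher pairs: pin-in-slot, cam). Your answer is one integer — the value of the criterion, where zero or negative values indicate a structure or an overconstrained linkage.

M = 0

[1;0;0] (link 0 is ground)
L+ [2;0;0]
P(1,0)∈J1 [2;1;0]
L+ [3;1;0]
R(2,1)∈J1 [3;2;0]
R(0,2)∈J1 [3;3;0]
mobility = 6 − 6 − 0 = 0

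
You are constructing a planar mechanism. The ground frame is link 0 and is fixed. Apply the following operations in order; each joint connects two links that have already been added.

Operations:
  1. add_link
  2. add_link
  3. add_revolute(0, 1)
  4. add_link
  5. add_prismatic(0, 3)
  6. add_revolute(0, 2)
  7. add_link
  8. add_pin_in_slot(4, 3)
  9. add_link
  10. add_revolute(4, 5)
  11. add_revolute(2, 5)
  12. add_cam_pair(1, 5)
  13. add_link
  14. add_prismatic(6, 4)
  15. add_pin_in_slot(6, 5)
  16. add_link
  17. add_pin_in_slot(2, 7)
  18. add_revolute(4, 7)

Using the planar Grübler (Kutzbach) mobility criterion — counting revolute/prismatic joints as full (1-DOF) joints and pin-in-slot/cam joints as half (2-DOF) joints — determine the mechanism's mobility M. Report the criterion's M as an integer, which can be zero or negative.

M = 3

(L,J1,J2)=(1,0,0); link0 fixed
link1: (2,0,0)
link2: (3,0,0)
R 0-1 [J1]: (3,1,0)
link3: (4,1,0)
P 0-3 [J1]: (4,2,0)
R 0-2 [J1]: (4,3,0)
link4: (5,3,0)
PS 4-3 [J2]: (5,3,1)
link5: (6,3,1)
R 4-5 [J1]: (6,4,1)
R 2-5 [J1]: (6,5,1)
C 1-5 [J2]: (6,5,2)
link6: (7,5,2)
P 6-4 [J1]: (7,6,2)
PS 6-5 [J2]: (7,6,3)
link7: (8,6,3)
PS 2-7 [J2]: (8,6,4)
R 4-7 [J1]: (8,7,4)
Grübler: 3·7 − 2·7 − 4 = 3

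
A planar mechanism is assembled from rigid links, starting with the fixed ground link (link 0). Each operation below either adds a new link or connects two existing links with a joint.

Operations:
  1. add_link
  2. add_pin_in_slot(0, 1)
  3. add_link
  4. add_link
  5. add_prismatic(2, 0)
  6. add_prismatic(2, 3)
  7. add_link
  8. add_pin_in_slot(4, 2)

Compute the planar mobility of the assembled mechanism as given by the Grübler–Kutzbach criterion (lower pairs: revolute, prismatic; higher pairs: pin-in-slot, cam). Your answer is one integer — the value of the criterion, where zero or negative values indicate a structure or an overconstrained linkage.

M = 6

L=1 J1=0 J2=0
add link → L=2 J1=0 J2=0
PS@0,1 dof=2 J2 → L=2 J1=0 J2=1
add link → L=3 J1=0 J2=1
add link → L=4 J1=0 J2=1
P@2,0 dof=1 J1 → L=4 J1=1 J2=1
P@2,3 dof=1 J1 → L=4 J1=2 J2=1
add link → L=5 J1=2 J2=1
PS@4,2 dof=2 J2 → L=5 J1=2 J2=2
M=3(L−1)−2J1−J2=3·4−2·2−2=6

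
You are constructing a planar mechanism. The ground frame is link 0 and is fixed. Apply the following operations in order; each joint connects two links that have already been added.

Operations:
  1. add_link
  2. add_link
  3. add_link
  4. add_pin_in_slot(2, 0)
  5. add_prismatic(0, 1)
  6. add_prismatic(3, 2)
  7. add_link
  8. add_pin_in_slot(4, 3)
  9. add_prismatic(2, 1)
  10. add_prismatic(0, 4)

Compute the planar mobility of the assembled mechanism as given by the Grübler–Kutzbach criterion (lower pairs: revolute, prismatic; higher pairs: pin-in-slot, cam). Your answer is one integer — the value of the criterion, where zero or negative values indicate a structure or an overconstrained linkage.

M = 2

ground; <1,0,0>
#1 <2,0,0>
#2 <3,0,0>
#3 <4,0,0>
PS:2↔0 J2 <4,0,1>
P:0↔1 J1 <4,1,1>
P:3↔2 J1 <4,2,1>
#4 <5,2,1>
PS:4↔3 J2 <5,2,2>
P:2↔1 J1 <5,3,2>
P:0↔4 J1 <5,4,2>
3×4 − 2×4 − 1×2 = 2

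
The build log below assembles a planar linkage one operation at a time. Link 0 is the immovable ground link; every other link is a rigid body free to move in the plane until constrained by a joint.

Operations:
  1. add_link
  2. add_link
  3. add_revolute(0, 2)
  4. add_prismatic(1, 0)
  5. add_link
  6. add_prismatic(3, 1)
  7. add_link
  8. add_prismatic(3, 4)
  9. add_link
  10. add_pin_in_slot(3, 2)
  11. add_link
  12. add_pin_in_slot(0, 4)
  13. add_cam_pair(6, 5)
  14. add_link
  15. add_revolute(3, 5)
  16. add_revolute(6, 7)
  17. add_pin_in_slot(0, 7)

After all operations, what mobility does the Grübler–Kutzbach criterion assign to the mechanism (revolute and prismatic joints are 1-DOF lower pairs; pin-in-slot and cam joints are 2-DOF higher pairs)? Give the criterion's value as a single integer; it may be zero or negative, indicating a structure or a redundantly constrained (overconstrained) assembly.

[1;0;0] (link 0 is ground)
L+ [2;0;0]
L+ [3;0;0]
R(0,2)∈J1 [3;1;0]
P(1,0)∈J1 [3;2;0]
L+ [4;2;0]
P(3,1)∈J1 [4;3;0]
L+ [5;3;0]
P(3,4)∈J1 [5;4;0]
L+ [6;4;0]
PS(3,2)∈J2 [6;4;1]
L+ [7;4;1]
PS(0,4)∈J2 [7;4;2]
C(6,5)∈J2 [7;4;3]
L+ [8;4;3]
R(3,5)∈J1 [8;5;3]
R(6,7)∈J1 [8;6;3]
PS(0,7)∈J2 [8;6;4]
mobility = 21 − 12 − 4 = 5

M = 5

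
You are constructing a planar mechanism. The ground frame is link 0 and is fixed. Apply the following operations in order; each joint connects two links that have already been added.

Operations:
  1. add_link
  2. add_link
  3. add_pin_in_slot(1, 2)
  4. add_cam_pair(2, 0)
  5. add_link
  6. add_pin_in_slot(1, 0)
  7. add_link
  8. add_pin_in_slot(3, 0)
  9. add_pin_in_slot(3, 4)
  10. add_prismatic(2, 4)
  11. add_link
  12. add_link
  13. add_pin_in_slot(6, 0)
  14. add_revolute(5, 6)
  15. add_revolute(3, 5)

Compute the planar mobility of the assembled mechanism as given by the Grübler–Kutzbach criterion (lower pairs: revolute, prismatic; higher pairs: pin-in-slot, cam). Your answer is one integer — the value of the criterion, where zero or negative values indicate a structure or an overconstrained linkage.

L=1 J1=0 J2=0
add link → L=2 J1=0 J2=0
add link → L=3 J1=0 J2=0
PS@1,2 dof=2 J2 → L=3 J1=0 J2=1
C@2,0 dof=2 J2 → L=3 J1=0 J2=2
add link → L=4 J1=0 J2=2
PS@1,0 dof=2 J2 → L=4 J1=0 J2=3
add link → L=5 J1=0 J2=3
PS@3,0 dof=2 J2 → L=5 J1=0 J2=4
PS@3,4 dof=2 J2 → L=5 J1=0 J2=5
P@2,4 dof=1 J1 → L=5 J1=1 J2=5
add link → L=6 J1=1 J2=5
add link → L=7 J1=1 J2=5
PS@6,0 dof=2 J2 → L=7 J1=1 J2=6
R@5,6 dof=1 J1 → L=7 J1=2 J2=6
R@3,5 dof=1 J1 → L=7 J1=3 J2=6
M=3(L−1)−2J1−J2=3·6−2·3−6=6

M = 6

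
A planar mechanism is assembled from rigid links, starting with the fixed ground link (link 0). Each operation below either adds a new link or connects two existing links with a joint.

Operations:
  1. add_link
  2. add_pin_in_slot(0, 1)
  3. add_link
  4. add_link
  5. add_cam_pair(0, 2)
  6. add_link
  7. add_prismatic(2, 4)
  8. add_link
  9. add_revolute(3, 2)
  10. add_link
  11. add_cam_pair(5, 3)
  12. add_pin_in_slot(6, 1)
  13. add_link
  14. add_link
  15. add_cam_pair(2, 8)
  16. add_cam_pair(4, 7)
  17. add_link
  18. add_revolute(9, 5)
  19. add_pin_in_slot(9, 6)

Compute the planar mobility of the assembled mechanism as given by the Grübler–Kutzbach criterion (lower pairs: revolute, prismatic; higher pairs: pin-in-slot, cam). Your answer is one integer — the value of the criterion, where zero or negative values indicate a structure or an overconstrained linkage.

L=1 J1=0 J2=0
add link → L=2 J1=0 J2=0
PS@0,1 dof=2 J2 → L=2 J1=0 J2=1
add link → L=3 J1=0 J2=1
add link → L=4 J1=0 J2=1
C@0,2 dof=2 J2 → L=4 J1=0 J2=2
add link → L=5 J1=0 J2=2
P@2,4 dof=1 J1 → L=5 J1=1 J2=2
add link → L=6 J1=1 J2=2
R@3,2 dof=1 J1 → L=6 J1=2 J2=2
add link → L=7 J1=2 J2=2
C@5,3 dof=2 J2 → L=7 J1=2 J2=3
PS@6,1 dof=2 J2 → L=7 J1=2 J2=4
add link → L=8 J1=2 J2=4
add link → L=9 J1=2 J2=4
C@2,8 dof=2 J2 → L=9 J1=2 J2=5
C@4,7 dof=2 J2 → L=9 J1=2 J2=6
add link → L=10 J1=2 J2=6
R@9,5 dof=1 J1 → L=10 J1=3 J2=6
PS@9,6 dof=2 J2 → L=10 J1=3 J2=7
M=3(L−1)−2J1−J2=3·9−2·3−7=14

M = 14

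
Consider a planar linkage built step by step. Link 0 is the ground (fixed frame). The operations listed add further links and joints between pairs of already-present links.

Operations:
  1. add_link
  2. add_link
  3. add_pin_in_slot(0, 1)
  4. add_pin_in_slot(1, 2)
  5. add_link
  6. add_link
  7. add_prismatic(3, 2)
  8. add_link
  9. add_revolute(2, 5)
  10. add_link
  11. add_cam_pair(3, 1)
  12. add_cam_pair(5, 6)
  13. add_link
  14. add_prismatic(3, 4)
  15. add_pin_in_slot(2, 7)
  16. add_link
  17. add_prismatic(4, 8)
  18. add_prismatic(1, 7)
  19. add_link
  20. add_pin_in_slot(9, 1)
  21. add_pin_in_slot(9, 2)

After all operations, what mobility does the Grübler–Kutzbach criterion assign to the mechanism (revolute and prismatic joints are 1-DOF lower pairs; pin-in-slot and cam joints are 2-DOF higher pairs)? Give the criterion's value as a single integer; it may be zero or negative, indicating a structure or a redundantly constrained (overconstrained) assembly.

ground; <1,0,0>
#1 <2,0,0>
#2 <3,0,0>
PS:0↔1 J2 <3,0,1>
PS:1↔2 J2 <3,0,2>
#3 <4,0,2>
#4 <5,0,2>
P:3↔2 J1 <5,1,2>
#5 <6,1,2>
R:2↔5 J1 <6,2,2>
#6 <7,2,2>
C:3↔1 J2 <7,2,3>
C:5↔6 J2 <7,2,4>
#7 <8,2,4>
P:3↔4 J1 <8,3,4>
PS:2↔7 J2 <8,3,5>
#8 <9,3,5>
P:4↔8 J1 <9,4,5>
P:1↔7 J1 <9,5,5>
#9 <10,5,5>
PS:9↔1 J2 <10,5,6>
PS:9↔2 J2 <10,5,7>
3×9 − 2×5 − 1×7 = 10

M = 10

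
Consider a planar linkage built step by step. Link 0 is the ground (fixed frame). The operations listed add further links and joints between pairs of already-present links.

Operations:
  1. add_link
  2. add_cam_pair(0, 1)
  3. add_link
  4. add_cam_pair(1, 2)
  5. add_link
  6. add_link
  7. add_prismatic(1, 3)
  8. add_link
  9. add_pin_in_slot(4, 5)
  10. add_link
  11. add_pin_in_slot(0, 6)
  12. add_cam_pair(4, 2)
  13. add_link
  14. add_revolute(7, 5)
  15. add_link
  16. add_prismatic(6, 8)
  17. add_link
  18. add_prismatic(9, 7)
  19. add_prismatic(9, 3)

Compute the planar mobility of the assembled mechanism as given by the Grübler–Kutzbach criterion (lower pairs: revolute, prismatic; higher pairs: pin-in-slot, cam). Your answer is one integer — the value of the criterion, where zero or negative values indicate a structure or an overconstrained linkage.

M = 12

[1;0;0] (link 0 is ground)
L+ [2;0;0]
C(0,1)∈J2 [2;0;1]
L+ [3;0;1]
C(1,2)∈J2 [3;0;2]
L+ [4;0;2]
L+ [5;0;2]
P(1,3)∈J1 [5;1;2]
L+ [6;1;2]
PS(4,5)∈J2 [6;1;3]
L+ [7;1;3]
PS(0,6)∈J2 [7;1;4]
C(4,2)∈J2 [7;1;5]
L+ [8;1;5]
R(7,5)∈J1 [8;2;5]
L+ [9;2;5]
P(6,8)∈J1 [9;3;5]
L+ [10;3;5]
P(9,7)∈J1 [10;4;5]
P(9,3)∈J1 [10;5;5]
mobility = 27 − 10 − 5 = 12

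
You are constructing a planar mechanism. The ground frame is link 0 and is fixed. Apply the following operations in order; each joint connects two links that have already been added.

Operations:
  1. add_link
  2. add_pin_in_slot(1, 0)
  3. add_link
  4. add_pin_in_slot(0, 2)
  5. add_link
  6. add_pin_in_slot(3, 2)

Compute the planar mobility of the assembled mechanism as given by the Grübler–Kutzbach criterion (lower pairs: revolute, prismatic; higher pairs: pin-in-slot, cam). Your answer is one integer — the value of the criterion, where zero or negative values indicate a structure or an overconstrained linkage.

(L,J1,J2)=(1,0,0); link0 fixed
link1: (2,0,0)
PS 1-0 [J2]: (2,0,1)
link2: (3,0,1)
PS 0-2 [J2]: (3,0,2)
link3: (4,0,2)
PS 3-2 [J2]: (4,0,3)
Grübler: 3·3 − 2·0 − 3 = 6

M = 6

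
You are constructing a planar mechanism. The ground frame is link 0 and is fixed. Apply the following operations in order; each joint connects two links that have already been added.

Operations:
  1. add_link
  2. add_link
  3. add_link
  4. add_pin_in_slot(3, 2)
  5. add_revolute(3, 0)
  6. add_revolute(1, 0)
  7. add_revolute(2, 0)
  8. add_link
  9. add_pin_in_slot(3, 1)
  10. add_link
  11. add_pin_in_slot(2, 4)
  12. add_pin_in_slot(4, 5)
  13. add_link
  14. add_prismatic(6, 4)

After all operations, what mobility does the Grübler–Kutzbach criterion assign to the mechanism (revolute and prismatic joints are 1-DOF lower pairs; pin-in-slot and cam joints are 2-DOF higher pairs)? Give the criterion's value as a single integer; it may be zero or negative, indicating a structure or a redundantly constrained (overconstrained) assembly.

ground; <1,0,0>
#1 <2,0,0>
#2 <3,0,0>
#3 <4,0,0>
PS:3↔2 J2 <4,0,1>
R:3↔0 J1 <4,1,1>
R:1↔0 J1 <4,2,1>
R:2↔0 J1 <4,3,1>
#4 <5,3,1>
PS:3↔1 J2 <5,3,2>
#5 <6,3,2>
PS:2↔4 J2 <6,3,3>
PS:4↔5 J2 <6,3,4>
#6 <7,3,4>
P:6↔4 J1 <7,4,4>
3×6 − 2×4 − 1×4 = 6

M = 6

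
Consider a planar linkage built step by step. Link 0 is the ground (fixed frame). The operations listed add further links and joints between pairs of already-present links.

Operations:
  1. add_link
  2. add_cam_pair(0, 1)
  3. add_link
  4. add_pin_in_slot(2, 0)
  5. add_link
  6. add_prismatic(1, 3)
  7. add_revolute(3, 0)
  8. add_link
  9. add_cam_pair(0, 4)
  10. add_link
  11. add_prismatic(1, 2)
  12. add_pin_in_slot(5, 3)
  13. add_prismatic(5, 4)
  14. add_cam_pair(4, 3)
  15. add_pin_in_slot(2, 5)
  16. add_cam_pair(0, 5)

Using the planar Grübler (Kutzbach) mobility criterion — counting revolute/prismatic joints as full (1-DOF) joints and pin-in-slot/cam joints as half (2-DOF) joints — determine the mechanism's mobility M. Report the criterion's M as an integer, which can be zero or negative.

[1;0;0] (link 0 is ground)
L+ [2;0;0]
C(0,1)∈J2 [2;0;1]
L+ [3;0;1]
PS(2,0)∈J2 [3;0;2]
L+ [4;0;2]
P(1,3)∈J1 [4;1;2]
R(3,0)∈J1 [4;2;2]
L+ [5;2;2]
C(0,4)∈J2 [5;2;3]
L+ [6;2;3]
P(1,2)∈J1 [6;3;3]
PS(5,3)∈J2 [6;3;4]
P(5,4)∈J1 [6;4;4]
C(4,3)∈J2 [6;4;5]
PS(2,5)∈J2 [6;4;6]
C(0,5)∈J2 [6;4;7]
mobility = 15 − 8 − 7 = 0

M = 0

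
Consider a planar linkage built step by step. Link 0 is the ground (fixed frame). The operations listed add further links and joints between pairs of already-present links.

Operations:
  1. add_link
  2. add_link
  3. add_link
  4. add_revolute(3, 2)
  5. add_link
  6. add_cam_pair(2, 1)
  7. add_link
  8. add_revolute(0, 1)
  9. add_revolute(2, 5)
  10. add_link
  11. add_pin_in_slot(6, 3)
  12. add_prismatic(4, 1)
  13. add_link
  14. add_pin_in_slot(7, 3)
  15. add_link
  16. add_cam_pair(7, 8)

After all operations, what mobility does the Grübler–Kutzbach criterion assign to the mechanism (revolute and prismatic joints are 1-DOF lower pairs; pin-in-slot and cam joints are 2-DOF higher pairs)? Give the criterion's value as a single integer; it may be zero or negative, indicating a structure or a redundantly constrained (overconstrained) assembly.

(L,J1,J2)=(1,0,0); link0 fixed
link1: (2,0,0)
link2: (3,0,0)
link3: (4,0,0)
R 3-2 [J1]: (4,1,0)
link4: (5,1,0)
C 2-1 [J2]: (5,1,1)
link5: (6,1,1)
R 0-1 [J1]: (6,2,1)
R 2-5 [J1]: (6,3,1)
link6: (7,3,1)
PS 6-3 [J2]: (7,3,2)
P 4-1 [J1]: (7,4,2)
link7: (8,4,2)
PS 7-3 [J2]: (8,4,3)
link8: (9,4,3)
C 7-8 [J2]: (9,4,4)
Grübler: 3·8 − 2·4 − 4 = 12

M = 12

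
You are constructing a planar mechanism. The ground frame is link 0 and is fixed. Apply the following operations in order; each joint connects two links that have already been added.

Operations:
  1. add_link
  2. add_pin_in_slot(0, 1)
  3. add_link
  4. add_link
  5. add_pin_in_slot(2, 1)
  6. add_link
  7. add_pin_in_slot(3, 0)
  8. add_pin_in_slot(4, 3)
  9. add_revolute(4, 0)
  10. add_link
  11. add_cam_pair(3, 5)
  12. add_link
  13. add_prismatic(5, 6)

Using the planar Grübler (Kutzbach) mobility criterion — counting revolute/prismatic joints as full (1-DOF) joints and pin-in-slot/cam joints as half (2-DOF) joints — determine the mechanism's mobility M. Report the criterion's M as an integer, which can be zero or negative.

M = 9

[1;0;0] (link 0 is ground)
L+ [2;0;0]
PS(0,1)∈J2 [2;0;1]
L+ [3;0;1]
L+ [4;0;1]
PS(2,1)∈J2 [4;0;2]
L+ [5;0;2]
PS(3,0)∈J2 [5;0;3]
PS(4,3)∈J2 [5;0;4]
R(4,0)∈J1 [5;1;4]
L+ [6;1;4]
C(3,5)∈J2 [6;1;5]
L+ [7;1;5]
P(5,6)∈J1 [7;2;5]
mobility = 18 − 4 − 5 = 9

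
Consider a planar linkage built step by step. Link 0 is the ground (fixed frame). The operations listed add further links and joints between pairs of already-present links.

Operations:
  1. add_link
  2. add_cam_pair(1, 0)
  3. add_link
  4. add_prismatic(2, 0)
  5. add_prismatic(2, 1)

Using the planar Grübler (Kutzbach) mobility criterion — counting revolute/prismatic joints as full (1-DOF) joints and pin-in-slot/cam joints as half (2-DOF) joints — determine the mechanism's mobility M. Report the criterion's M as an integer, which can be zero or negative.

L=1 J1=0 J2=0
add link → L=2 J1=0 J2=0
C@1,0 dof=2 J2 → L=2 J1=0 J2=1
add link → L=3 J1=0 J2=1
P@2,0 dof=1 J1 → L=3 J1=1 J2=1
P@2,1 dof=1 J1 → L=3 J1=2 J2=1
M=3(L−1)−2J1−J2=3·2−2·2−1=1

M = 1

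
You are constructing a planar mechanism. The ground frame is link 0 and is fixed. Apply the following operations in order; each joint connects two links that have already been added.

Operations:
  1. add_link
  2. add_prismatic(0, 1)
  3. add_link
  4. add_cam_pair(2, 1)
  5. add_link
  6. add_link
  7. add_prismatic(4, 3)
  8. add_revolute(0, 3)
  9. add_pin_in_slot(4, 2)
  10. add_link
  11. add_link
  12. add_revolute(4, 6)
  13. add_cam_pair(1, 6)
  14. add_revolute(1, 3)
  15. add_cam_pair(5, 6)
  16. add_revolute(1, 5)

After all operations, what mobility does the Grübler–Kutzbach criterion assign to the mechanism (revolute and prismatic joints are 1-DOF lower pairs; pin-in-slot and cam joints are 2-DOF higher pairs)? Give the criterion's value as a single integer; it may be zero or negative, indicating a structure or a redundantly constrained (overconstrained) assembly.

[1;0;0] (link 0 is ground)
L+ [2;0;0]
P(0,1)∈J1 [2;1;0]
L+ [3;1;0]
C(2,1)∈J2 [3;1;1]
L+ [4;1;1]
L+ [5;1;1]
P(4,3)∈J1 [5;2;1]
R(0,3)∈J1 [5;3;1]
PS(4,2)∈J2 [5;3;2]
L+ [6;3;2]
L+ [7;3;2]
R(4,6)∈J1 [7;4;2]
C(1,6)∈J2 [7;4;3]
R(1,3)∈J1 [7;5;3]
C(5,6)∈J2 [7;5;4]
R(1,5)∈J1 [7;6;4]
mobility = 18 − 12 − 4 = 2

M = 2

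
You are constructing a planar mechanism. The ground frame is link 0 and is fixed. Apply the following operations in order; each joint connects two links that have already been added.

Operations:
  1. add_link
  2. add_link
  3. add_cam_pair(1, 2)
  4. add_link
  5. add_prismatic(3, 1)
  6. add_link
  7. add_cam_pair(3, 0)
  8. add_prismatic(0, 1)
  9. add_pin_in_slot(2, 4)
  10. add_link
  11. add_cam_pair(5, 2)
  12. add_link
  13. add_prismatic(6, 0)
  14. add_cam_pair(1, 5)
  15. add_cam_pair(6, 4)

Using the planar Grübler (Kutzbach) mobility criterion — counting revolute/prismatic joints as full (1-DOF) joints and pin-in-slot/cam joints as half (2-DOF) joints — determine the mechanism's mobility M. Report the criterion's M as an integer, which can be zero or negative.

M = 6

L=1 J1=0 J2=0
add link → L=2 J1=0 J2=0
add link → L=3 J1=0 J2=0
C@1,2 dof=2 J2 → L=3 J1=0 J2=1
add link → L=4 J1=0 J2=1
P@3,1 dof=1 J1 → L=4 J1=1 J2=1
add link → L=5 J1=1 J2=1
C@3,0 dof=2 J2 → L=5 J1=1 J2=2
P@0,1 dof=1 J1 → L=5 J1=2 J2=2
PS@2,4 dof=2 J2 → L=5 J1=2 J2=3
add link → L=6 J1=2 J2=3
C@5,2 dof=2 J2 → L=6 J1=2 J2=4
add link → L=7 J1=2 J2=4
P@6,0 dof=1 J1 → L=7 J1=3 J2=4
C@1,5 dof=2 J2 → L=7 J1=3 J2=5
C@6,4 dof=2 J2 → L=7 J1=3 J2=6
M=3(L−1)−2J1−J2=3·6−2·3−6=6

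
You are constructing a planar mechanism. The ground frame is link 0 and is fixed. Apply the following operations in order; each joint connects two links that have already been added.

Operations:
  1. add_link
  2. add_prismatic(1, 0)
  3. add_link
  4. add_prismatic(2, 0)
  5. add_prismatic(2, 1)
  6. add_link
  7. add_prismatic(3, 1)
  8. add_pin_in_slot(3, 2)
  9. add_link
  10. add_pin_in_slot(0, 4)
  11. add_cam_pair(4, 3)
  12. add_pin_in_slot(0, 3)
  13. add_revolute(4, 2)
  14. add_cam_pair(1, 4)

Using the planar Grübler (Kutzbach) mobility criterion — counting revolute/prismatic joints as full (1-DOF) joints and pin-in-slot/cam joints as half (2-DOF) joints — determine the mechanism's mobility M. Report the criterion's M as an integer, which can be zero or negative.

M = -3

[1;0;0] (link 0 is ground)
L+ [2;0;0]
P(1,0)∈J1 [2;1;0]
L+ [3;1;0]
P(2,0)∈J1 [3;2;0]
P(2,1)∈J1 [3;3;0]
L+ [4;3;0]
P(3,1)∈J1 [4;4;0]
PS(3,2)∈J2 [4;4;1]
L+ [5;4;1]
PS(0,4)∈J2 [5;4;2]
C(4,3)∈J2 [5;4;3]
PS(0,3)∈J2 [5;4;4]
R(4,2)∈J1 [5;5;4]
C(1,4)∈J2 [5;5;5]
mobility = 12 − 10 − 5 = -3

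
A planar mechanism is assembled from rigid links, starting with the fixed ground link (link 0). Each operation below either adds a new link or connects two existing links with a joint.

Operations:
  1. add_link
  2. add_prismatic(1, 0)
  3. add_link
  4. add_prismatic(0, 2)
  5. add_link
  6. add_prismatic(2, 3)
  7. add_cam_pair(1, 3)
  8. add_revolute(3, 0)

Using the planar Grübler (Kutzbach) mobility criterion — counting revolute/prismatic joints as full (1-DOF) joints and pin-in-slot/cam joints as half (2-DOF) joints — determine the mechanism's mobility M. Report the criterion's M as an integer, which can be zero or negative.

[1;0;0] (link 0 is ground)
L+ [2;0;0]
P(1,0)∈J1 [2;1;0]
L+ [3;1;0]
P(0,2)∈J1 [3;2;0]
L+ [4;2;0]
P(2,3)∈J1 [4;3;0]
C(1,3)∈J2 [4;3;1]
R(3,0)∈J1 [4;4;1]
mobility = 9 − 8 − 1 = 0

M = 0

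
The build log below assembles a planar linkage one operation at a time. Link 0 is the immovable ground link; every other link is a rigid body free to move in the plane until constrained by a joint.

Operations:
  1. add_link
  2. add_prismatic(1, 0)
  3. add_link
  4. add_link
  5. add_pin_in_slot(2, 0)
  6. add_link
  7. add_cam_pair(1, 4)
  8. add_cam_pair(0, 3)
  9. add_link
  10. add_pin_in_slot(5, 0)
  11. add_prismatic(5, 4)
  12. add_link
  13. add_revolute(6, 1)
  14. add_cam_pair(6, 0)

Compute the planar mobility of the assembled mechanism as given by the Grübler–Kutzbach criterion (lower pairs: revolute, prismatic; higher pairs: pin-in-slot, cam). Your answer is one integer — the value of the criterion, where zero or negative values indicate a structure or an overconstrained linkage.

L=1 J1=0 J2=0
add link → L=2 J1=0 J2=0
P@1,0 dof=1 J1 → L=2 J1=1 J2=0
add link → L=3 J1=1 J2=0
add link → L=4 J1=1 J2=0
PS@2,0 dof=2 J2 → L=4 J1=1 J2=1
add link → L=5 J1=1 J2=1
C@1,4 dof=2 J2 → L=5 J1=1 J2=2
C@0,3 dof=2 J2 → L=5 J1=1 J2=3
add link → L=6 J1=1 J2=3
PS@5,0 dof=2 J2 → L=6 J1=1 J2=4
P@5,4 dof=1 J1 → L=6 J1=2 J2=4
add link → L=7 J1=2 J2=4
R@6,1 dof=1 J1 → L=7 J1=3 J2=4
C@6,0 dof=2 J2 → L=7 J1=3 J2=5
M=3(L−1)−2J1−J2=3·6−2·3−5=7

M = 7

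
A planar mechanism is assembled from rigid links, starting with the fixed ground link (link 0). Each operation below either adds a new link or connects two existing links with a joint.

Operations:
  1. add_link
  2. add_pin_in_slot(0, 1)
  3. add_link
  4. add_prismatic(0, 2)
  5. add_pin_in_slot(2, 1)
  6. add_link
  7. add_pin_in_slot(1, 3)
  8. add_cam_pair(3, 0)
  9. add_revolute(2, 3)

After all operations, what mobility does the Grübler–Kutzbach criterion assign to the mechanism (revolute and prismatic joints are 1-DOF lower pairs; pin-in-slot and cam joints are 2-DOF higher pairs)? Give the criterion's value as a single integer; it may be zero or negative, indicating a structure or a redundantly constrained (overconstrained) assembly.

M = 1

L=1 J1=0 J2=0
add link → L=2 J1=0 J2=0
PS@0,1 dof=2 J2 → L=2 J1=0 J2=1
add link → L=3 J1=0 J2=1
P@0,2 dof=1 J1 → L=3 J1=1 J2=1
PS@2,1 dof=2 J2 → L=3 J1=1 J2=2
add link → L=4 J1=1 J2=2
PS@1,3 dof=2 J2 → L=4 J1=1 J2=3
C@3,0 dof=2 J2 → L=4 J1=1 J2=4
R@2,3 dof=1 J1 → L=4 J1=2 J2=4
M=3(L−1)−2J1−J2=3·3−2·2−4=1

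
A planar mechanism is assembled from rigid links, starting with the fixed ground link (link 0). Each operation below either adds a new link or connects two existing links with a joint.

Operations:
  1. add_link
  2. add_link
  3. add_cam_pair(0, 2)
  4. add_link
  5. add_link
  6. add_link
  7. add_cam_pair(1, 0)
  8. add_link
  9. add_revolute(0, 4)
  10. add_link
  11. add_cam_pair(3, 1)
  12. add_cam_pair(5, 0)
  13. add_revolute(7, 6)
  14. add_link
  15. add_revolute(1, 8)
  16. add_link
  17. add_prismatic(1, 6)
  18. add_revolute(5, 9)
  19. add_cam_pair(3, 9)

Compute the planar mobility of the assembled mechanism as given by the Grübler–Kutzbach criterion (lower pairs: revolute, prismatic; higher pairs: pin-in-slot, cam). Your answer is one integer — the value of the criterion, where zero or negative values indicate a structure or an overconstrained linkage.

M = 12

[1;0;0] (link 0 is ground)
L+ [2;0;0]
L+ [3;0;0]
C(0,2)∈J2 [3;0;1]
L+ [4;0;1]
L+ [5;0;1]
L+ [6;0;1]
C(1,0)∈J2 [6;0;2]
L+ [7;0;2]
R(0,4)∈J1 [7;1;2]
L+ [8;1;2]
C(3,1)∈J2 [8;1;3]
C(5,0)∈J2 [8;1;4]
R(7,6)∈J1 [8;2;4]
L+ [9;2;4]
R(1,8)∈J1 [9;3;4]
L+ [10;3;4]
P(1,6)∈J1 [10;4;4]
R(5,9)∈J1 [10;5;4]
C(3,9)∈J2 [10;5;5]
mobility = 27 − 10 − 5 = 12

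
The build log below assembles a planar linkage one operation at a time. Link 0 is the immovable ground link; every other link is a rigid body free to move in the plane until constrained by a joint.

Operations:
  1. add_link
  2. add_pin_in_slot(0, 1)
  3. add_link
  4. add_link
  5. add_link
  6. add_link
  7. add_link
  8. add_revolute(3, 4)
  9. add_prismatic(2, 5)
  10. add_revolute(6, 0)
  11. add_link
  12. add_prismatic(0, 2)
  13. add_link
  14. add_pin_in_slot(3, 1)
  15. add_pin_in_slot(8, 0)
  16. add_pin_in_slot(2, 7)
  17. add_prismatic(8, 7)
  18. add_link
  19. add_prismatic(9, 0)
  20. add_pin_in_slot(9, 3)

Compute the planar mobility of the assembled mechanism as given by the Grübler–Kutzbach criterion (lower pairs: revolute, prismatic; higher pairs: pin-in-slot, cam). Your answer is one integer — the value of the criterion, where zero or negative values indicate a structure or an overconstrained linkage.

M = 10

link 0 = ground. State L|J1|J2 = 1|0|0
+link1  2|0|0
PS(0,1) f=2→J2  2|0|1
+link2  3|0|1
+link3  4|0|1
+link4  5|0|1
+link5  6|0|1
+link6  7|0|1
R(3,4) f=1→J1  7|1|1
P(2,5) f=1→J1  7|2|1
R(6,0) f=1→J1  7|3|1
+link7  8|3|1
P(0,2) f=1→J1  8|4|1
+link8  9|4|1
PS(3,1) f=2→J2  9|4|2
PS(8,0) f=2→J2  9|4|3
PS(2,7) f=2→J2  9|4|4
P(8,7) f=1→J1  9|5|4
+link9  10|5|4
P(9,0) f=1→J1  10|6|4
PS(9,3) f=2→J2  10|6|5
M = 3(10−1)−2·6−5 = 27−12−5 = 10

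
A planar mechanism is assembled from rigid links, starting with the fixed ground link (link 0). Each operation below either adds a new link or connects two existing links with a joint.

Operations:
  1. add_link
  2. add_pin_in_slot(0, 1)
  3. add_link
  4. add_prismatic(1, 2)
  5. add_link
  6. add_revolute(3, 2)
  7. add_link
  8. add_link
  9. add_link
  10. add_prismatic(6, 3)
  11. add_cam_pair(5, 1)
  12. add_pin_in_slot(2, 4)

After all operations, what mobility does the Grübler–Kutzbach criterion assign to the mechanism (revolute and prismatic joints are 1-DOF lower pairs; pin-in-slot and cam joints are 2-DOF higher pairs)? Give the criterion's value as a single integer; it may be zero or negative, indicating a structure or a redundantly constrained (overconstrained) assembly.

M = 9

ground; <1,0,0>
#1 <2,0,0>
PS:0↔1 J2 <2,0,1>
#2 <3,0,1>
P:1↔2 J1 <3,1,1>
#3 <4,1,1>
R:3↔2 J1 <4,2,1>
#4 <5,2,1>
#5 <6,2,1>
#6 <7,2,1>
P:6↔3 J1 <7,3,1>
C:5↔1 J2 <7,3,2>
PS:2↔4 J2 <7,3,3>
3×6 − 2×3 − 1×3 = 9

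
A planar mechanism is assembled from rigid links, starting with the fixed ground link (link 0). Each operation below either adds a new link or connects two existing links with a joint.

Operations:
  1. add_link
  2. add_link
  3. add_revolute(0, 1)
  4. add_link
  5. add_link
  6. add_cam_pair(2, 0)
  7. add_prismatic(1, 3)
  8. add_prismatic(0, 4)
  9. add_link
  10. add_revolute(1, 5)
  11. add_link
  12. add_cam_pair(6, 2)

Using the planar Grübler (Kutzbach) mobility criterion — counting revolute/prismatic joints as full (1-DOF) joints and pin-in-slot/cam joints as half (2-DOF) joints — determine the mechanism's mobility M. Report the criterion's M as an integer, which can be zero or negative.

L=1 J1=0 J2=0
add link → L=2 J1=0 J2=0
add link → L=3 J1=0 J2=0
R@0,1 dof=1 J1 → L=3 J1=1 J2=0
add link → L=4 J1=1 J2=0
add link → L=5 J1=1 J2=0
C@2,0 dof=2 J2 → L=5 J1=1 J2=1
P@1,3 dof=1 J1 → L=5 J1=2 J2=1
P@0,4 dof=1 J1 → L=5 J1=3 J2=1
add link → L=6 J1=3 J2=1
R@1,5 dof=1 J1 → L=6 J1=4 J2=1
add link → L=7 J1=4 J2=1
C@6,2 dof=2 J2 → L=7 J1=4 J2=2
M=3(L−1)−2J1−J2=3·6−2·4−2=8

M = 8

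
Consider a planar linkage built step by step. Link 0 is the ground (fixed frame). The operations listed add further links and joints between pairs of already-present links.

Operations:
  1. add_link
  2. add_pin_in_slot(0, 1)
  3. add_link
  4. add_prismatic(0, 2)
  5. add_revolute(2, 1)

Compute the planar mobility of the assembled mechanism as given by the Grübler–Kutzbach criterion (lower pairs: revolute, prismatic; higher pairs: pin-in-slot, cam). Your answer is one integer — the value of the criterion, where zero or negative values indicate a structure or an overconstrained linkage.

link 0 = ground. State L|J1|J2 = 1|0|0
+link1  2|0|0
PS(0,1) f=2→J2  2|0|1
+link2  3|0|1
P(0,2) f=1→J1  3|1|1
R(2,1) f=1→J1  3|2|1
M = 3(3−1)−2·2−1 = 6−4−1 = 1

M = 1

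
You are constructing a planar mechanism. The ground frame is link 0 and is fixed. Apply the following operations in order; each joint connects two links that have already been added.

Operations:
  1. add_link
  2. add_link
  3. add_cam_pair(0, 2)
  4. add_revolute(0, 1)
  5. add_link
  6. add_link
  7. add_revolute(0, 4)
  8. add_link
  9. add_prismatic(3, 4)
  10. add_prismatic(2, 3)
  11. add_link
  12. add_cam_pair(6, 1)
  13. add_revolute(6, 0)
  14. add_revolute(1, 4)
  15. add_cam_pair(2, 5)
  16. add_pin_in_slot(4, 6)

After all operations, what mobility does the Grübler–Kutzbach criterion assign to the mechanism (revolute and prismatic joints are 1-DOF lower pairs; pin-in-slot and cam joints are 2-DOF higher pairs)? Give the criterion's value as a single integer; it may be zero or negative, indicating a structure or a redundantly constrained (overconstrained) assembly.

L=1 J1=0 J2=0
add link → L=2 J1=0 J2=0
add link → L=3 J1=0 J2=0
C@0,2 dof=2 J2 → L=3 J1=0 J2=1
R@0,1 dof=1 J1 → L=3 J1=1 J2=1
add link → L=4 J1=1 J2=1
add link → L=5 J1=1 J2=1
R@0,4 dof=1 J1 → L=5 J1=2 J2=1
add link → L=6 J1=2 J2=1
P@3,4 dof=1 J1 → L=6 J1=3 J2=1
P@2,3 dof=1 J1 → L=6 J1=4 J2=1
add link → L=7 J1=4 J2=1
C@6,1 dof=2 J2 → L=7 J1=4 J2=2
R@6,0 dof=1 J1 → L=7 J1=5 J2=2
R@1,4 dof=1 J1 → L=7 J1=6 J2=2
C@2,5 dof=2 J2 → L=7 J1=6 J2=3
PS@4,6 dof=2 J2 → L=7 J1=6 J2=4
M=3(L−1)−2J1−J2=3·6−2·6−4=2

M = 2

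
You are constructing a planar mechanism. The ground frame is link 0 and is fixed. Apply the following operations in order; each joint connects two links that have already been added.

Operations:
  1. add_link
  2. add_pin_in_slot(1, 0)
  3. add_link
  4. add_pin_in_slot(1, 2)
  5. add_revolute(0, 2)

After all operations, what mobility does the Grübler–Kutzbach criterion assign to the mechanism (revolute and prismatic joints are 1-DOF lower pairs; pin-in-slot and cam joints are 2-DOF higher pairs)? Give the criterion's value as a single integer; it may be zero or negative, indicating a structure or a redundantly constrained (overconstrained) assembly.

(L,J1,J2)=(1,0,0); link0 fixed
link1: (2,0,0)
PS 1-0 [J2]: (2,0,1)
link2: (3,0,1)
PS 1-2 [J2]: (3,0,2)
R 0-2 [J1]: (3,1,2)
Grübler: 3·2 − 2·1 − 2 = 2

M = 2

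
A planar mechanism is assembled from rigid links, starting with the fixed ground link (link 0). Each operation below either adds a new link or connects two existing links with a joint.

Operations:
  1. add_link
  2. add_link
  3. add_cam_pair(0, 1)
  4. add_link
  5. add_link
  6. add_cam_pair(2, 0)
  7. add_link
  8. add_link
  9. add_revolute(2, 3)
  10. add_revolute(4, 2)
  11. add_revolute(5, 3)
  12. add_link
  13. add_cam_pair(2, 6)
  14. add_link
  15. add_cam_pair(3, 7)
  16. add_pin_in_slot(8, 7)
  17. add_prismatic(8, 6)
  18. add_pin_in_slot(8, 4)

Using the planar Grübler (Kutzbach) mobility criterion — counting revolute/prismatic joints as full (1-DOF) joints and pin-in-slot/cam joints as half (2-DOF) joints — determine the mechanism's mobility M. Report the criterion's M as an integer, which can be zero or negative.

M = 10

link 0 = ground. State L|J1|J2 = 1|0|0
+link1  2|0|0
+link2  3|0|0
C(0,1) f=2→J2  3|0|1
+link3  4|0|1
+link4  5|0|1
C(2,0) f=2→J2  5|0|2
+link5  6|0|2
+link6  7|0|2
R(2,3) f=1→J1  7|1|2
R(4,2) f=1→J1  7|2|2
R(5,3) f=1→J1  7|3|2
+link7  8|3|2
C(2,6) f=2→J2  8|3|3
+link8  9|3|3
C(3,7) f=2→J2  9|3|4
PS(8,7) f=2→J2  9|3|5
P(8,6) f=1→J1  9|4|5
PS(8,4) f=2→J2  9|4|6
M = 3(9−1)−2·4−6 = 24−8−6 = 10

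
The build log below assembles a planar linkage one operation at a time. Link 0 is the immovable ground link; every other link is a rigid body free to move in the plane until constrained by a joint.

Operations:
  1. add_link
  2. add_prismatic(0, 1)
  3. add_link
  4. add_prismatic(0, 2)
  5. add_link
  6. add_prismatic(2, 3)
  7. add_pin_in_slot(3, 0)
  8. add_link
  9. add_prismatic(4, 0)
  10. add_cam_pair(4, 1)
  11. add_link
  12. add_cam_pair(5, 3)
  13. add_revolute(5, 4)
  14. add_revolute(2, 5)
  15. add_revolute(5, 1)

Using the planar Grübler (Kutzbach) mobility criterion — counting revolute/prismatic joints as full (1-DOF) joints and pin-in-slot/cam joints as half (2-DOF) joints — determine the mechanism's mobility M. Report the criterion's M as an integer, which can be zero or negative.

M = -2

link 0 = ground. State L|J1|J2 = 1|0|0
+link1  2|0|0
P(0,1) f=1→J1  2|1|0
+link2  3|1|0
P(0,2) f=1→J1  3|2|0
+link3  4|2|0
P(2,3) f=1→J1  4|3|0
PS(3,0) f=2→J2  4|3|1
+link4  5|3|1
P(4,0) f=1→J1  5|4|1
C(4,1) f=2→J2  5|4|2
+link5  6|4|2
C(5,3) f=2→J2  6|4|3
R(5,4) f=1→J1  6|5|3
R(2,5) f=1→J1  6|6|3
R(5,1) f=1→J1  6|7|3
M = 3(6−1)−2·7−3 = 15−14−3 = -2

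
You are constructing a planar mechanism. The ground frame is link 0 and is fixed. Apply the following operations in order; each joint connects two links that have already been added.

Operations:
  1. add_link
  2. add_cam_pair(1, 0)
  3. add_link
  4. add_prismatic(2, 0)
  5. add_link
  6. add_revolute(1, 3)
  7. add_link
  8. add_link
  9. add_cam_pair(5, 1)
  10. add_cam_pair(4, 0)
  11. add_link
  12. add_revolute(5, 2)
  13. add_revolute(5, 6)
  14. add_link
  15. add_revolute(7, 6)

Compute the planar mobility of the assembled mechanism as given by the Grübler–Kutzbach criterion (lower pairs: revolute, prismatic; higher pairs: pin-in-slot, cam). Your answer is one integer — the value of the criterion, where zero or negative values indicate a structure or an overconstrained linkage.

[1;0;0] (link 0 is ground)
L+ [2;0;0]
C(1,0)∈J2 [2;0;1]
L+ [3;0;1]
P(2,0)∈J1 [3;1;1]
L+ [4;1;1]
R(1,3)∈J1 [4;2;1]
L+ [5;2;1]
L+ [6;2;1]
C(5,1)∈J2 [6;2;2]
C(4,0)∈J2 [6;2;3]
L+ [7;2;3]
R(5,2)∈J1 [7;3;3]
R(5,6)∈J1 [7;4;3]
L+ [8;4;3]
R(7,6)∈J1 [8;5;3]
mobility = 21 − 10 − 3 = 8

M = 8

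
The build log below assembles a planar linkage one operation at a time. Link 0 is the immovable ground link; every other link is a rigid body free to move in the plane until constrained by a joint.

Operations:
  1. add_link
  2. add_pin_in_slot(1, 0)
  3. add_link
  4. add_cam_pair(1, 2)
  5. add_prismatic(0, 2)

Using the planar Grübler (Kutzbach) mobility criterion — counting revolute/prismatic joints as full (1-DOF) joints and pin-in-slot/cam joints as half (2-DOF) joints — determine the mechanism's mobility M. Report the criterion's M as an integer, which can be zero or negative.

M = 2

L=1 J1=0 J2=0
add link → L=2 J1=0 J2=0
PS@1,0 dof=2 J2 → L=2 J1=0 J2=1
add link → L=3 J1=0 J2=1
C@1,2 dof=2 J2 → L=3 J1=0 J2=2
P@0,2 dof=1 J1 → L=3 J1=1 J2=2
M=3(L−1)−2J1−J2=3·2−2·1−2=2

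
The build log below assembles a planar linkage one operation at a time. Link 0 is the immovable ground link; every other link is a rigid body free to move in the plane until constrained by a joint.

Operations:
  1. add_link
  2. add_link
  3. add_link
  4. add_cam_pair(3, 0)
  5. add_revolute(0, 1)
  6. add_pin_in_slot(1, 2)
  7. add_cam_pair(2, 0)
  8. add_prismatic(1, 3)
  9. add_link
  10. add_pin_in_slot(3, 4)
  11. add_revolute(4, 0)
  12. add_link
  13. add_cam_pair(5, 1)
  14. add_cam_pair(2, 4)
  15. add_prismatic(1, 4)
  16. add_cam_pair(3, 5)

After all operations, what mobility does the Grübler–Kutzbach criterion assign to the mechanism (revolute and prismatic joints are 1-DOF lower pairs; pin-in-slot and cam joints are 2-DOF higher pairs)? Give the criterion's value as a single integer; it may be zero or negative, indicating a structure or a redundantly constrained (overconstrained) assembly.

M = 0

L=1 J1=0 J2=0
add link → L=2 J1=0 J2=0
add link → L=3 J1=0 J2=0
add link → L=4 J1=0 J2=0
C@3,0 dof=2 J2 → L=4 J1=0 J2=1
R@0,1 dof=1 J1 → L=4 J1=1 J2=1
PS@1,2 dof=2 J2 → L=4 J1=1 J2=2
C@2,0 dof=2 J2 → L=4 J1=1 J2=3
P@1,3 dof=1 J1 → L=4 J1=2 J2=3
add link → L=5 J1=2 J2=3
PS@3,4 dof=2 J2 → L=5 J1=2 J2=4
R@4,0 dof=1 J1 → L=5 J1=3 J2=4
add link → L=6 J1=3 J2=4
C@5,1 dof=2 J2 → L=6 J1=3 J2=5
C@2,4 dof=2 J2 → L=6 J1=3 J2=6
P@1,4 dof=1 J1 → L=6 J1=4 J2=6
C@3,5 dof=2 J2 → L=6 J1=4 J2=7
M=3(L−1)−2J1−J2=3·5−2·4−7=0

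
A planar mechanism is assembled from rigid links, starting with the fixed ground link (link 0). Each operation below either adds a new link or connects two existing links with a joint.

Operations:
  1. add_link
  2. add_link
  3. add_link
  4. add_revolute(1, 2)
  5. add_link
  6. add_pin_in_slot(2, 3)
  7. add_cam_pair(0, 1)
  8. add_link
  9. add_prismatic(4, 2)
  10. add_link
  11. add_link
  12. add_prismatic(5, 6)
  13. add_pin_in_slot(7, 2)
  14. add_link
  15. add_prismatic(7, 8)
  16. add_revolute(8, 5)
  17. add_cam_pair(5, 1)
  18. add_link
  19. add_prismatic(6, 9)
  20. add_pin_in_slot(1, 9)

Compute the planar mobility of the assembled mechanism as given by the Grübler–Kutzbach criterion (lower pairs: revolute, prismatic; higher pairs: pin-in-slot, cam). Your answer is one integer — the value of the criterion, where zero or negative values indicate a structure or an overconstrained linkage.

L=1 J1=0 J2=0
add link → L=2 J1=0 J2=0
add link → L=3 J1=0 J2=0
add link → L=4 J1=0 J2=0
R@1,2 dof=1 J1 → L=4 J1=1 J2=0
add link → L=5 J1=1 J2=0
PS@2,3 dof=2 J2 → L=5 J1=1 J2=1
C@0,1 dof=2 J2 → L=5 J1=1 J2=2
add link → L=6 J1=1 J2=2
P@4,2 dof=1 J1 → L=6 J1=2 J2=2
add link → L=7 J1=2 J2=2
add link → L=8 J1=2 J2=2
P@5,6 dof=1 J1 → L=8 J1=3 J2=2
PS@7,2 dof=2 J2 → L=8 J1=3 J2=3
add link → L=9 J1=3 J2=3
P@7,8 dof=1 J1 → L=9 J1=4 J2=3
R@8,5 dof=1 J1 → L=9 J1=5 J2=3
C@5,1 dof=2 J2 → L=9 J1=5 J2=4
add link → L=10 J1=5 J2=4
P@6,9 dof=1 J1 → L=10 J1=6 J2=4
PS@1,9 dof=2 J2 → L=10 J1=6 J2=5
M=3(L−1)−2J1−J2=3·9−2·6−5=10

M = 10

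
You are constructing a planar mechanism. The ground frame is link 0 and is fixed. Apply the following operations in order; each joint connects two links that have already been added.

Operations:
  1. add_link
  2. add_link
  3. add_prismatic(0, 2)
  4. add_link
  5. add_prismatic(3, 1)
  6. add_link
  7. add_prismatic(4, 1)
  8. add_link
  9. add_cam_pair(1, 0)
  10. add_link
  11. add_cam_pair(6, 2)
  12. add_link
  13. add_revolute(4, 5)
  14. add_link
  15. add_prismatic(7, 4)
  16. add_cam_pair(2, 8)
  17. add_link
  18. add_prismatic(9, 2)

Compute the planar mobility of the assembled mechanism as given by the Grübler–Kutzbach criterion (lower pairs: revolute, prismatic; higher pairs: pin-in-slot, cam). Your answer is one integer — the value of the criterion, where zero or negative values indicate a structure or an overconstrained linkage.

M = 12

L=1 J1=0 J2=0
add link → L=2 J1=0 J2=0
add link → L=3 J1=0 J2=0
P@0,2 dof=1 J1 → L=3 J1=1 J2=0
add link → L=4 J1=1 J2=0
P@3,1 dof=1 J1 → L=4 J1=2 J2=0
add link → L=5 J1=2 J2=0
P@4,1 dof=1 J1 → L=5 J1=3 J2=0
add link → L=6 J1=3 J2=0
C@1,0 dof=2 J2 → L=6 J1=3 J2=1
add link → L=7 J1=3 J2=1
C@6,2 dof=2 J2 → L=7 J1=3 J2=2
add link → L=8 J1=3 J2=2
R@4,5 dof=1 J1 → L=8 J1=4 J2=2
add link → L=9 J1=4 J2=2
P@7,4 dof=1 J1 → L=9 J1=5 J2=2
C@2,8 dof=2 J2 → L=9 J1=5 J2=3
add link → L=10 J1=5 J2=3
P@9,2 dof=1 J1 → L=10 J1=6 J2=3
M=3(L−1)−2J1−J2=3·9−2·6−3=12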